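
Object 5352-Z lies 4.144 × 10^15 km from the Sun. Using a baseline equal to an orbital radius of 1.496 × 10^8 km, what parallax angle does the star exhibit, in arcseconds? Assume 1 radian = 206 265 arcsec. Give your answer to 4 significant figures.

0.007446 arcsec

θ ≈ B/d = (1.496 × 10^8) / (4.144 × 10^15) = 3.6100 × 10^-8 rad.
In arcseconds: 3.6100 × 10^-8 × 206265 = 0.0074462″.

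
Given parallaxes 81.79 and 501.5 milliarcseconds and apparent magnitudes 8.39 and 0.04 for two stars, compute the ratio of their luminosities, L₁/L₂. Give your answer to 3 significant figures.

d₁ = 1/p₁ = 1/0.08179″ = 12.226 pc; d₂ = 1/p₂ = 1/0.5015″ = 1.994 pc.
M₁ = m₁ − 5 log₁₀ d₁ + 5 = 8.39 − 5.4364 + 5 = 7.9536.
M₂ = 0.04 − 1.4986 + 5 = 3.5414.
L₁/L₂ = 10^(0.4(M₂ − M₁)) = 10^(0.4 × (-4.4122)) = 10^(-1.76488) = 0.017184.

L₁/L₂ = 0.0172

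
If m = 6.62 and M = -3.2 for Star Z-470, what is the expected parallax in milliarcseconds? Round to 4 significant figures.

m − M = 6.62 − (-3.2) = 9.82.
d = 10^((m−M)/5 + 1) = 10^2.964 = 920.45 pc.
p = 1/d = 1/920.45 = 0.0010864 arcsec = 1.0864 mas.

1.086 mas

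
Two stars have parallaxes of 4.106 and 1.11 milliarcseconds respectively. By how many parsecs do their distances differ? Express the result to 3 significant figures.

d_A = 1/0.004106″ = 243.55 pc; d_B = 1/0.001110″ = 900.9 pc.
|d_B − d_A| = |900.9 − 243.55| = 657.35 pc.

657 pc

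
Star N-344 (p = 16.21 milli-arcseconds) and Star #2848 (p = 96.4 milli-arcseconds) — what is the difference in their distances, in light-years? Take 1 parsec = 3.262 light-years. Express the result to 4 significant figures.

d_A = 1/0.01621″ = 61.69 pc; d_B = 1/0.09640″ = 10.373 pc.
|d_B − d_A| = |10.373 − 61.69| = 51.317 pc = 51.317 × 3.262 ly = 167.4 ly.

167.4 ly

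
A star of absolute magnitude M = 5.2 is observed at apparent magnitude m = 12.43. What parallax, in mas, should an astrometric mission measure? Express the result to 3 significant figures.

3.58 mas

m − M = 12.43 − 5.2 = 7.23.
d = 10^((m−M)/5 + 1) = 10^2.446 = 279.25 pc.
p = 1/d = 1/279.25 = 0.003581 arcsec = 3.581 mas.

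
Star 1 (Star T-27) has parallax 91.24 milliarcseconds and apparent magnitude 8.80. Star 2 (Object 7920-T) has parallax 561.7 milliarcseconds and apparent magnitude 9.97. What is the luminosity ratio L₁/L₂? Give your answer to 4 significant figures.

d₁ = 1/p₁ = 1/0.09124″ = 10.96 pc; d₂ = 1/p₂ = 1/0.5617″ = 1.7803 pc.
M₁ = m₁ − 5 log₁₀ d₁ + 5 = 8.80 − 5.1991 + 5 = 8.6009.
M₂ = 9.97 − 1.2525 + 5 = 13.7175.
L₁/L₂ = 10^(0.4(M₂ − M₁)) = 10^(0.4 × 5.1166) = 10^2.04664 = 111.34.

L₁/L₂ = 111.3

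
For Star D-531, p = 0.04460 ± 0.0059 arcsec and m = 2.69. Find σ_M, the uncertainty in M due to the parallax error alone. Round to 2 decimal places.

σ_M = 0.29 mag

M = m − 5 log₁₀ d + 5 = m + 5 log₁₀ p + 5, so ∂M/∂p = 5/(p ln 10).
σ_M = (5/ln 10) · (σ_p/p) = 2.1715 × 0.0059/0.04460 = 2.1715 × 0.13229 = 0.28727.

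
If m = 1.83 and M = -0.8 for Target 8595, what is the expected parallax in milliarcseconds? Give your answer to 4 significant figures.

m − M = 1.83 − (-0.8) = 2.63.
d = 10^((m−M)/5 + 1) = 10^1.526 = 33.574 pc.
p = 1/d = 1/33.574 = 0.029785 arcsec = 29.785 mas.

29.79 mas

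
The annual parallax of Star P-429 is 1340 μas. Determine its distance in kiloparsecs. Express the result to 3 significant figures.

p = 1340 μas = 0.001340 arcsec.
d = 1/p = 1/0.001340 = 746.27 pc.
= 0.74627 kpc.

0.746 kpc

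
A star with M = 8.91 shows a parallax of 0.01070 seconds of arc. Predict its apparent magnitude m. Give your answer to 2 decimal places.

m = 13.76

d = 1/p = 1/0.01070″ = 93.458 pc.
m − M = 5 log₁₀ d − 5 = 5 log₁₀(93.458) − 5 = 9.8531 − 5 = 4.8531.
m = M + (m − M) = 8.91 + 4.8531 = 13.76.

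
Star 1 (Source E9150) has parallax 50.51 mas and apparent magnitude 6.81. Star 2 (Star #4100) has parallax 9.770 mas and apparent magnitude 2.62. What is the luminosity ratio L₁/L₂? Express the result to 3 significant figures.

L₁/L₂ = 0.000789

d₁ = 1/p₁ = 1/0.05051″ = 19.798 pc; d₂ = 1/p₂ = 1/0.009770″ = 102.35 pc.
M₁ = m₁ − 5 log₁₀ d₁ + 5 = 6.81 − 6.4831 + 5 = 5.3269.
M₂ = 2.62 − 10.0504 + 5 = -2.4304.
L₁/L₂ = 10^(0.4(M₂ − M₁)) = 10^(0.4 × (-7.7573)) = 10^(-3.10292) = 0.00078901.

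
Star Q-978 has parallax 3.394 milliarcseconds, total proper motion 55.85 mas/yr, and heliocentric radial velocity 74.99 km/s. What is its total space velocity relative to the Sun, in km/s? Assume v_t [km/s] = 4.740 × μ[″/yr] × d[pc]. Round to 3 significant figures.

108 km/s

d = 1/p = 1/0.003394″ = 294.64 pc.
μ = 55.85 mas/yr = 0.05585 ″/yr.
v_t = 4.740 μ d = 4.740 × 0.05585 × 294.64 = 78 km/s.
v = √(v_r² + v_t²) = √(74.99² + 78²) = √11707.5 = 108.2 km/s.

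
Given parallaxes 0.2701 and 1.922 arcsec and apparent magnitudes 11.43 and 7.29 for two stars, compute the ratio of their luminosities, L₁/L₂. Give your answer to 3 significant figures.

d₁ = 1/p₁ = 1/0.2701″ = 3.7023 pc; d₂ = 1/p₂ = 1/1.922″ = 0.52029 pc.
M₁ = m₁ − 5 log₁₀ d₁ + 5 = 11.43 − 2.8424 + 5 = 13.5876.
M₂ = 7.29 − (-1.4188) + 5 = 13.7088.
L₁/L₂ = 10^(0.4(M₂ − M₁)) = 10^(0.4 × 0.1212) = 10^0.04848 = 1.1181.

L₁/L₂ = 1.12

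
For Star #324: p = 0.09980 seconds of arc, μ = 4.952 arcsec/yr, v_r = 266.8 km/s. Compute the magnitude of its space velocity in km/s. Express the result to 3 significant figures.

d = 1/p = 1/0.09980″ = 10.02 pc.
v_t = 4.740 μ d = 4.740 × 4.952 × 10.02 = 235.19 km/s.
v = √(v_r² + v_t²) = √(266.8² + 235.19²) = √126497 = 355.66 km/s.

356 km/s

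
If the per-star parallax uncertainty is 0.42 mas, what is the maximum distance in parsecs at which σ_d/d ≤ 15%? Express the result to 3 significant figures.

357 pc

σ_d/d = σ_p/p, so the condition is σ_p/p ≤ 0.15, i.e. p ≥ σ_p/0.15.
p_min = 0.42/0.15 = 2.8 mas = 0.0028 arcsec.
d_max = 1/p_min = 1/0.0028 = 357.14 pc.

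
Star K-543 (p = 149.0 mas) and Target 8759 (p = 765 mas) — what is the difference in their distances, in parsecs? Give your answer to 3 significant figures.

d_A = 1/0.1490″ = 6.7114 pc; d_B = 1/0.7650″ = 1.3072 pc.
|d_B − d_A| = |1.3072 − 6.7114| = 5.4042 pc.

5.40 pc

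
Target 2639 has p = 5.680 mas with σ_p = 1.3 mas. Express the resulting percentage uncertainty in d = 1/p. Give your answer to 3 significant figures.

22.9%

For d = 1/p, |σ_d/d| = |σ_p/p|.
σ_p/p = 1.3 / 5.680 = 0.22887 = 22.887%.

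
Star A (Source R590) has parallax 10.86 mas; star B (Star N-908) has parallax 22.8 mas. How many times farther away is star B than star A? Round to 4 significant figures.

0.4763

Since d = 1/p, d_B/d_A = p_A/p_B.
= 10.86 / 22.8 = 0.47632.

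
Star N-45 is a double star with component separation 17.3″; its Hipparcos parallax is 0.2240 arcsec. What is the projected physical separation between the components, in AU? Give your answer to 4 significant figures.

d = 1/p = 1/0.2240″ = 4.4643 pc.
At distance d (pc), an angle of θ arcsec spans θ·d AU: s = 17.3 × 4.4643 = 77.232 AU.

77.23 AU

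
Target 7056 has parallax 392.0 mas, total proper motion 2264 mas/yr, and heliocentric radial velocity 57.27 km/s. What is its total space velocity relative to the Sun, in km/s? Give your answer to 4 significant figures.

d = 1/p = 1/0.3920″ = 2.551 pc.
μ = 2264 mas/yr = 2.264 ″/yr.
v_t = 4.740 μ d = 4.740 × 2.264 × 2.551 = 27.376 km/s.
v = √(v_r² + v_t²) = √(57.27² + 27.376²) = √4029.3 = 63.477 km/s.

63.48 km/s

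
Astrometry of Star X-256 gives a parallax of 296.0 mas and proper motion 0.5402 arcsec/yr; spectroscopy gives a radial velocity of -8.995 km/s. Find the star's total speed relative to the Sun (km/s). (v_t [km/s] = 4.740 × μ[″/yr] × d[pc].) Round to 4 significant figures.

12.48 km/s

d = 1/p = 1/0.2960″ = 3.3784 pc.
v_t = 4.740 μ d = 4.740 × 0.5402 × 3.3784 = 8.6506 km/s.
v = √(v_r² + v_t²) = √((-8.995)² + 8.6506²) = √155.743 = 12.48 km/s.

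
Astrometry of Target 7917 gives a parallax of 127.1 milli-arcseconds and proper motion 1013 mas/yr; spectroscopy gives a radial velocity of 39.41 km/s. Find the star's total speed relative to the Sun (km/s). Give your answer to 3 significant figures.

54.6 km/s

d = 1/p = 1/0.1271″ = 7.8678 pc.
μ = 1013 mas/yr = 1.013 ″/yr.
v_t = 4.740 μ d = 4.740 × 1.013 × 7.8678 = 37.778 km/s.
v = √(v_r² + v_t²) = √(39.41² + 37.778²) = √2980.33 = 54.592 km/s.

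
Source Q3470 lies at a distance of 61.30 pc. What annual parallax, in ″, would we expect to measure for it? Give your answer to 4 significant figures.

p = 1/d = 1/61.3 = 0.016313 arcsec.

0.01631 ″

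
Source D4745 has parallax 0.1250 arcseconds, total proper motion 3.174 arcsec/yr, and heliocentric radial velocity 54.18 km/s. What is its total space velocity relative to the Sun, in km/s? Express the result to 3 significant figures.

132 km/s

d = 1/p = 1/0.1250″ = 8 pc.
v_t = 4.740 μ d = 4.740 × 3.174 × 8 = 120.36 km/s.
v = √(v_r² + v_t²) = √(54.18² + 120.36²) = √17422 = 131.99 km/s.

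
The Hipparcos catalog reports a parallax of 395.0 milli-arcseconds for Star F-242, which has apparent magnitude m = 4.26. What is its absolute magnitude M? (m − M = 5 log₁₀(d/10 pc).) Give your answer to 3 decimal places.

M = 7.243

d = 1/p = 1/0.3950″ = 2.5316 pc.
m − M = 5 log₁₀(2.5316) − 5 = 2.0170 − 5 = -2.9830.
M = m − (m − M) = 4.26 − (-2.9830) = 7.243.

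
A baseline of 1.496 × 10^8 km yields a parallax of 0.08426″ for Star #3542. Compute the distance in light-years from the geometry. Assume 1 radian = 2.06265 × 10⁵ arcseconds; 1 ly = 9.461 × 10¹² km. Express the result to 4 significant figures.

θ = 0.08426″ = 0.08426/206265 = 4.0850 × 10^-7 rad.
d = B/θ = (1.496 × 10^8) / (4.0850 × 10^-7) = 3.6622 × 10^14 km = (3.6622 × 10^14) / (9.461 × 10^12) ly = 38.708 ly.

38.71 ly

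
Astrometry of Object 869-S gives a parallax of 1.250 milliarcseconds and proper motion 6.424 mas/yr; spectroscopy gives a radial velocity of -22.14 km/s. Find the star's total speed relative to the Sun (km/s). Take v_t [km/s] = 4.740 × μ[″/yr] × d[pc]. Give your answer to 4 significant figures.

32.92 km/s

d = 1/p = 1/0.001250″ = 800 pc.
μ = 6.424 mas/yr = 0.006424 ″/yr.
v_t = 4.740 μ d = 4.740 × 0.006424 × 800 = 24.36 km/s.
v = √(v_r² + v_t²) = √((-22.14)² + 24.36²) = √1083.59 = 32.918 km/s.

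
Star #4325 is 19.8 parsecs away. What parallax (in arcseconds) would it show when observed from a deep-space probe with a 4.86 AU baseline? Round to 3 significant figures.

p (arcsec) = B (AU) / d (pc).
p = 4.86 / 19.8 = 0.24545 arcsec.

0.245 arcsec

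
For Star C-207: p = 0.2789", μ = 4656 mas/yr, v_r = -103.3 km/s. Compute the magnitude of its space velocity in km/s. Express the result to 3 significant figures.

130 km/s

d = 1/p = 1/0.2789″ = 3.5855 pc.
μ = 4656 mas/yr = 4.656 ″/yr.
v_t = 4.740 μ d = 4.740 × 4.656 × 3.5855 = 79.13 km/s.
v = √(v_r² + v_t²) = √((-103.3)² + 79.13²) = √16932.4 = 130.12 km/s.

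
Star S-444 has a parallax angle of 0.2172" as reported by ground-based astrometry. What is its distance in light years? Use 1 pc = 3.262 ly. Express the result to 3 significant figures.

d = 1/p = 1/0.2172 = 4.6041 pc.
In light-years: 4.6041 × 3.262 = 15.019 ly.

15.0 light years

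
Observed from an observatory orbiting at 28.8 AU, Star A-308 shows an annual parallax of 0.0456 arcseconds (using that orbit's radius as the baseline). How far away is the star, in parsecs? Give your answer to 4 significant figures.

With baseline B (in AU) and parallax p (in arcsec), d = B/p parsecs.
d = 28.8 / 0.0456 = 631.58 pc.

631.6 pc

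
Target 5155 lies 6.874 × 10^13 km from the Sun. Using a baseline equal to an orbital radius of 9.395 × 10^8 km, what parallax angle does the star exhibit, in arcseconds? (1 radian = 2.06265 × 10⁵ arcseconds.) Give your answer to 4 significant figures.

2.819 arcsec

θ ≈ B/d = (9.395 × 10^8) / (6.874 × 10^13) = 1.3667 × 10^-5 rad.
In arcseconds: 1.3667 × 10^-5 × 206265 = 2.819″.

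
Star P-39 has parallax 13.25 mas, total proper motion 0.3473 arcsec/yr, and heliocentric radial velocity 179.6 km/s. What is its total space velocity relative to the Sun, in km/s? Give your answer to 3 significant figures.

d = 1/p = 1/0.01325″ = 75.472 pc.
v_t = 4.740 μ d = 4.740 × 0.3473 × 75.472 = 124.24 km/s.
v = √(v_r² + v_t²) = √(179.6² + 124.24²) = √47691.7 = 218.38 km/s.

218 km/s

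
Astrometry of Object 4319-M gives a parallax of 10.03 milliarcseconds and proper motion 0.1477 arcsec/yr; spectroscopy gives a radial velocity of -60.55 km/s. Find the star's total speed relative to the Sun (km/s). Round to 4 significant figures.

d = 1/p = 1/0.01003″ = 99.701 pc.
v_t = 4.740 μ d = 4.740 × 0.1477 × 99.701 = 69.8 km/s.
v = √(v_r² + v_t²) = √((-60.55)² + 69.8²) = √8538.34 = 92.403 km/s.

92.40 km/s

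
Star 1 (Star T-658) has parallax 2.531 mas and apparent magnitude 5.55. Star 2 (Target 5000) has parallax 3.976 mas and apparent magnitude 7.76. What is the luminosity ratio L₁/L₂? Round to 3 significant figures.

L₁/L₂ = 18.9

d₁ = 1/p₁ = 1/0.002531″ = 395.1 pc; d₂ = 1/p₂ = 1/0.003976″ = 251.51 pc.
M₁ = m₁ − 5 log₁₀ d₁ + 5 = 5.55 − 12.9835 + 5 = -2.4335.
M₂ = 7.76 − 12.0028 + 5 = 0.7572.
L₁/L₂ = 10^(0.4(M₂ − M₁)) = 10^(0.4 × 3.1907) = 10^1.27628 = 18.892.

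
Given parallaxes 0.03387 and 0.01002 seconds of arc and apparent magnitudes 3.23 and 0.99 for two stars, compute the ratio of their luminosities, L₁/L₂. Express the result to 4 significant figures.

d₁ = 1/p₁ = 1/0.03387″ = 29.525 pc; d₂ = 1/p₂ = 1/0.01002″ = 99.8 pc.
M₁ = m₁ − 5 log₁₀ d₁ + 5 = 3.23 − 7.3509 + 5 = 0.8791.
M₂ = 0.99 − 9.9957 + 5 = -4.0057.
L₁/L₂ = 10^(0.4(M₂ − M₁)) = 10^(0.4 × (-4.8848)) = 10^(-1.95392) = 0.011119.

L₁/L₂ = 0.01112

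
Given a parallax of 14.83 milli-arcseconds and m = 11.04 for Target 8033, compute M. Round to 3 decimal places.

M = 6.896

d = 1/p = 1/0.01483″ = 67.431 pc.
m − M = 5 log₁₀(67.431) − 5 = 9.1443 − 5 = 4.1443.
M = m − (m − M) = 11.04 − 4.1443 = 6.896.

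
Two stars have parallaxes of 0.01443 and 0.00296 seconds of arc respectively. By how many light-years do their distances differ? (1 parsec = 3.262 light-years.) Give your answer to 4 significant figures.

d_A = 1/0.01443″ = 69.3 pc; d_B = 1/0.002960″ = 337.84 pc.
|d_B − d_A| = |337.84 − 69.3| = 268.54 pc = 268.54 × 3.262 ly = 875.98 ly.

876.0 ly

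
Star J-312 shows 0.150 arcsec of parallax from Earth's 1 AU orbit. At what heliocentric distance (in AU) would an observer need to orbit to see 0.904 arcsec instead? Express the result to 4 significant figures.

6.027 AU

Parallax scales linearly with baseline: p ∝ B, so B = p_target / p_Earth × 1 AU.
B = 0.904 / 0.150 = 6.0267 AU.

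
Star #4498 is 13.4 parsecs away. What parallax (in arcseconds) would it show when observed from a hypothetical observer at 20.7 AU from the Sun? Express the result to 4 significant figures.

p (arcsec) = B (AU) / d (pc).
p = 20.7 / 13.4 = 1.5448 arcsec.

1.545 arcsec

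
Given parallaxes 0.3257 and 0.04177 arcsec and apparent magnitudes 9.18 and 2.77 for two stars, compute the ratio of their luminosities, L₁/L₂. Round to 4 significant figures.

d₁ = 1/p₁ = 1/0.3257″ = 3.0703 pc; d₂ = 1/p₂ = 1/0.04177″ = 23.941 pc.
M₁ = m₁ − 5 log₁₀ d₁ + 5 = 9.18 − 2.4359 + 5 = 11.7441.
M₂ = 2.77 − 6.8957 + 5 = 0.8743.
L₁/L₂ = 10^(0.4(M₂ − M₁)) = 10^(0.4 × (-10.8698)) = 10^(-4.34792) = 0.000044883.

L₁/L₂ = 4.488 × 10^-5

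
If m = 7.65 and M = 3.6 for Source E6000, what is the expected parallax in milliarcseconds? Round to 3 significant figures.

m − M = 7.65 − 3.6 = 4.05.
d = 10^((m−M)/5 + 1) = 10^1.810 = 64.565 pc.
p = 1/d = 1/64.565 = 0.015488 arcsec = 15.488 mas.

15.5 mas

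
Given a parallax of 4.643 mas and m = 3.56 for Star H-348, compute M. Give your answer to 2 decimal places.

d = 1/p = 1/0.004643″ = 215.38 pc.
m − M = 5 log₁₀(215.38) − 5 = 11.6660 − 5 = 6.6660.
M = m − (m − M) = 3.56 − 6.6660 = -3.11.

M = -3.11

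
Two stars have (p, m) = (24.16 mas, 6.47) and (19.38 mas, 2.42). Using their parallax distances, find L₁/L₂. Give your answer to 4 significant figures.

L₁/L₂ = 0.01544

d₁ = 1/p₁ = 1/0.02416″ = 41.391 pc; d₂ = 1/p₂ = 1/0.01938″ = 51.6 pc.
M₁ = m₁ − 5 log₁₀ d₁ + 5 = 6.47 − 8.0845 + 5 = 3.3855.
M₂ = 2.42 − 8.5632 + 5 = -1.1432.
L₁/L₂ = 10^(0.4(M₂ − M₁)) = 10^(0.4 × (-4.5287)) = 10^(-1.81148) = 0.015435.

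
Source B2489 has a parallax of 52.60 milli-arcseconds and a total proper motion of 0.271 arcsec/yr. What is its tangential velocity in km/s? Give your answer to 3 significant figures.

d = 1/p = 1/0.05260″ = 19.011 pc.
v_t = 4.74 × μ × d = 4.74 × 0.271 × 19.011 = 24.42 km/s.

24.4 km/s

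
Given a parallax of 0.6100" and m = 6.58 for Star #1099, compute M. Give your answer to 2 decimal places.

M = 10.51

d = 1/p = 1/0.6100″ = 1.6393 pc.
m − M = 5 log₁₀(1.6393) − 5 = 1.0733 − 5 = -3.9267.
M = m − (m − M) = 6.58 − (-3.9267) = 10.51.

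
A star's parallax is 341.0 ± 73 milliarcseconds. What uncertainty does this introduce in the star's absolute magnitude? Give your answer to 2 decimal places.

σ_M = 0.46 mag

M = m − 5 log₁₀ d + 5 = m + 5 log₁₀ p + 5, so ∂M/∂p = 5/(p ln 10).
σ_M = (5/ln 10) · (σ_p/p) = 2.1715 × 73/341.0 = 2.1715 × 0.21408 = 0.46487.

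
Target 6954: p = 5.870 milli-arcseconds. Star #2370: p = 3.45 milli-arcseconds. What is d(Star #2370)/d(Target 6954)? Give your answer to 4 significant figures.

Since d = 1/p, d_B/d_A = p_A/p_B.
= 5.870 / 3.45 = 1.7014.

1.701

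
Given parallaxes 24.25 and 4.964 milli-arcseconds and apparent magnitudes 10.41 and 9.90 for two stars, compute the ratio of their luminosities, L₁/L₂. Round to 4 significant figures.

L₁/L₂ = 0.02620

d₁ = 1/p₁ = 1/0.02425″ = 41.237 pc; d₂ = 1/p₂ = 1/0.004964″ = 201.45 pc.
M₁ = m₁ − 5 log₁₀ d₁ + 5 = 10.41 − 8.0764 + 5 = 7.3336.
M₂ = 9.90 − 11.5208 + 5 = 3.3792.
L₁/L₂ = 10^(0.4(M₂ − M₁)) = 10^(0.4 × (-3.9544)) = 10^(-1.58176) = 0.026196.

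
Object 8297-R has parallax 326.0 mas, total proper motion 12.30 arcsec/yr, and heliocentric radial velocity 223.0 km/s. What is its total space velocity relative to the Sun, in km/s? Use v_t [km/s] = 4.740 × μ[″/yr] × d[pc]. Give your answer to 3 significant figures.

d = 1/p = 1/0.3260″ = 3.0675 pc.
v_t = 4.740 μ d = 4.740 × 12.30 × 3.0675 = 178.84 km/s.
v = √(v_r² + v_t²) = √(223.0² + 178.84²) = √81712.7 = 285.85 km/s.

286 km/s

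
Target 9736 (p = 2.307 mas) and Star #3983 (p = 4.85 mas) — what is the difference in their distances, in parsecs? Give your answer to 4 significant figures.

d_A = 1/0.002307″ = 433.46 pc; d_B = 1/0.004850″ = 206.19 pc.
|d_B − d_A| = |206.19 − 433.46| = 227.27 pc.

227.3 pc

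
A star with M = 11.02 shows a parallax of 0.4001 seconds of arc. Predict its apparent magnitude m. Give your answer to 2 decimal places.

m = 8.01

d = 1/p = 1/0.4001″ = 2.4994 pc.
m − M = 5 log₁₀ d − 5 = 5 log₁₀(2.4994) − 5 = 1.9892 − 5 = -3.0108.
m = M + (m − M) = 11.02 + (-3.0108) = 8.01.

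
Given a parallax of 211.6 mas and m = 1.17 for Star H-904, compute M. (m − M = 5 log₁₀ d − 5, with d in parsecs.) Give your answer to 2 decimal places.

M = 2.80

d = 1/p = 1/0.2116″ = 4.7259 pc.
m − M = 5 log₁₀(4.7259) − 5 = 3.3724 − 5 = -1.6276.
M = m − (m − M) = 1.17 − (-1.6276) = 2.80.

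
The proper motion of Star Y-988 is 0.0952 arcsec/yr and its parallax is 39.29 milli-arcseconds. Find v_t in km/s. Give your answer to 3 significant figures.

11.5 km/s

d = 1/p = 1/0.03929″ = 25.452 pc.
v_t = 4.74 × μ × d = 4.74 × 0.0952 × 25.452 = 11.485 km/s.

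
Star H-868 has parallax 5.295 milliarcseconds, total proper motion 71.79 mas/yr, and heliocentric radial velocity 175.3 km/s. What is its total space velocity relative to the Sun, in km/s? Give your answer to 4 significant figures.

d = 1/p = 1/0.005295″ = 188.86 pc.
μ = 71.79 mas/yr = 0.07179 ″/yr.
v_t = 4.740 μ d = 4.740 × 0.07179 × 188.86 = 64.266 km/s.
v = √(v_r² + v_t²) = √(175.3² + 64.266²) = √34860.2 = 186.71 km/s.

186.7 km/s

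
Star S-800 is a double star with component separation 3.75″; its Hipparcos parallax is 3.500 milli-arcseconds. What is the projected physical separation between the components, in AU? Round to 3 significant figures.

1070 AU

d = 1/p = 1/0.003500″ = 285.71 pc.
At distance d (pc), an angle of θ arcsec spans θ·d AU: s = 3.75 × 285.71 = 1071.4 AU.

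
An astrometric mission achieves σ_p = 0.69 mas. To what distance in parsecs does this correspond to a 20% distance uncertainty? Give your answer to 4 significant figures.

289.9 pc

σ_d/d = σ_p/p, so the condition is σ_p/p ≤ 0.20, i.e. p ≥ σ_p/0.20.
p_min = 0.69/0.20 = 3.45 mas = 0.00345 arcsec.
d_max = 1/p_min = 1/0.00345 = 289.86 pc.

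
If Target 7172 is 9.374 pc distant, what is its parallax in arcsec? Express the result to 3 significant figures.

p = 1/d = 1/9.374 = 0.10668 arcsec.

0.107 arcsec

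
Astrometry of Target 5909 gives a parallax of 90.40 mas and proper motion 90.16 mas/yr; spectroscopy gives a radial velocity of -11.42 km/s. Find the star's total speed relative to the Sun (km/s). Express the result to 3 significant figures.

d = 1/p = 1/0.09040″ = 11.062 pc.
μ = 90.16 mas/yr = 0.09016 ″/yr.
v_t = 4.740 μ d = 4.740 × 0.09016 × 11.062 = 4.7274 km/s.
v = √(v_r² + v_t²) = √((-11.42)² + 4.7274²) = √152.765 = 12.36 km/s.

12.4 km/s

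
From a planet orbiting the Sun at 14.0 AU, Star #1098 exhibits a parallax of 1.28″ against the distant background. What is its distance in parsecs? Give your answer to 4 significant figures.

With baseline B (in AU) and parallax p (in arcsec), d = B/p parsecs.
d = 14.0 / 1.28 = 10.938 pc.

10.94 pc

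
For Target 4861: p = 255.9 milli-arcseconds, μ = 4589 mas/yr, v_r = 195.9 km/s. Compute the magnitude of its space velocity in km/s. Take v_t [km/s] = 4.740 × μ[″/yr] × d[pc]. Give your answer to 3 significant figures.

214 km/s

d = 1/p = 1/0.2559″ = 3.9078 pc.
μ = 4589 mas/yr = 4.589 ″/yr.
v_t = 4.740 μ d = 4.740 × 4.589 × 3.9078 = 85.002 km/s.
v = √(v_r² + v_t²) = √(195.9² + 85.002²) = √45602.2 = 213.55 km/s.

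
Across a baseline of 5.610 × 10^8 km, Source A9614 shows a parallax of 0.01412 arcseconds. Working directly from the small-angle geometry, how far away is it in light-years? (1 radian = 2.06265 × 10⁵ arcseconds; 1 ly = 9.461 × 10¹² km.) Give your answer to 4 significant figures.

θ = 0.01412″ = 0.01412/206265 = 6.8456 × 10^-8 rad.
d = B/θ = (5.610 × 10^8) / (6.8456 × 10^-8) = 8.1950 × 10^15 km = (8.1950 × 10^15) / (9.461 × 10^12) ly = 866.19 ly.

866.2 ly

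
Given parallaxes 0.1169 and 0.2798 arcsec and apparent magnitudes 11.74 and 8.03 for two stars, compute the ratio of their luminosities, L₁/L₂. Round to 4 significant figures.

d₁ = 1/p₁ = 1/0.1169″ = 8.5543 pc; d₂ = 1/p₂ = 1/0.2798″ = 3.574 pc.
M₁ = m₁ − 5 log₁₀ d₁ + 5 = 11.74 − 4.6609 + 5 = 12.0791.
M₂ = 8.03 − 2.7658 + 5 = 10.2642.
L₁/L₂ = 10^(0.4(M₂ − M₁)) = 10^(0.4 × (-1.8149)) = 10^(-0.72596) = 0.18795.

L₁/L₂ = 0.1880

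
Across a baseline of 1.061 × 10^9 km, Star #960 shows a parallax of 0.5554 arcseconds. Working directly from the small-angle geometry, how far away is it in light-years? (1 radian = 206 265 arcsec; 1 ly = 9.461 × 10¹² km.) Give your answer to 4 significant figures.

θ = 0.5554″ = 0.5554/206265 = 2.6927 × 10^-6 rad.
d = B/θ = (1.061 × 10^9) / (2.6927 × 10^-6) = 3.9403 × 10^14 km = (3.9403 × 10^14) / (9.461 × 10^12) ly = 41.648 ly.

41.65 ly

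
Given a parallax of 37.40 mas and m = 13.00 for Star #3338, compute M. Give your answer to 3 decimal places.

M = 10.864

d = 1/p = 1/0.03740″ = 26.738 pc.
m − M = 5 log₁₀(26.738) − 5 = 7.1356 − 5 = 2.1356.
M = m − (m − M) = 13.00 − 2.1356 = 10.864.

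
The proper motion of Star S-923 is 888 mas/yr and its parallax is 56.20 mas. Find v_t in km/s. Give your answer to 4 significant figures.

d = 1/p = 1/0.05620″ = 17.794 pc.
μ = 888 mas/yr = 0.888 ″/yr.
v_t = 4.74 × μ × d = 4.74 × 0.888 × 17.794 = 74.897 km/s.

74.90 km/s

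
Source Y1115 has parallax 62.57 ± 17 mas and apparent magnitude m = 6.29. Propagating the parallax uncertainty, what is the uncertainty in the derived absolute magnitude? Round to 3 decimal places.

σ_M = 0.590 mag

M = m − 5 log₁₀ d + 5 = m + 5 log₁₀ p + 5, so ∂M/∂p = 5/(p ln 10).
σ_M = (5/ln 10) · (σ_p/p) = 2.1715 × 17/62.57 = 2.1715 × 0.2717 = 0.59.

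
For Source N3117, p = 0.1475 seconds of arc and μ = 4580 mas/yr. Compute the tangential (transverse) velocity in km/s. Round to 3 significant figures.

147 km/s

d = 1/p = 1/0.1475″ = 6.7797 pc.
μ = 4580 mas/yr = 4.58 ″/yr.
v_t = 4.74 × μ × d = 4.74 × 4.58 × 6.7797 = 147.18 km/s.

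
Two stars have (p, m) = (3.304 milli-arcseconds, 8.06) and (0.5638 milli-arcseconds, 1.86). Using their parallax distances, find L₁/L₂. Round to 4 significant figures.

L₁/L₂ = 9.642 × 10^-5

d₁ = 1/p₁ = 1/0.003304″ = 302.66 pc; d₂ = 1/p₂ = 1/0.0005638″ = 1773.7 pc.
M₁ = m₁ − 5 log₁₀ d₁ + 5 = 8.06 − 12.4048 + 5 = 0.6552.
M₂ = 1.86 − 16.2444 + 5 = -9.3844.
L₁/L₂ = 10^(0.4(M₂ − M₁)) = 10^(0.4 × (-10.0396)) = 10^(-4.01584) = 0.000096418.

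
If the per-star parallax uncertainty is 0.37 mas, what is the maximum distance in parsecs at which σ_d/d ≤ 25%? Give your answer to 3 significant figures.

676 pc

σ_d/d = σ_p/p, so the condition is σ_p/p ≤ 0.25, i.e. p ≥ σ_p/0.25.
p_min = 0.37/0.25 = 1.48 mas = 0.00148 arcsec.
d_max = 1/p_min = 1/0.00148 = 675.68 pc.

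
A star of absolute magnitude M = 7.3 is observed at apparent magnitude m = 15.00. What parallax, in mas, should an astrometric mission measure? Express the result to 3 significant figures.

m − M = 15.00 − 7.3 = 7.70.
d = 10^((m−M)/5 + 1) = 10^2.540 = 346.74 pc.
p = 1/d = 1/346.74 = 0.002884 arcsec = 2.884 mas.

2.88 mas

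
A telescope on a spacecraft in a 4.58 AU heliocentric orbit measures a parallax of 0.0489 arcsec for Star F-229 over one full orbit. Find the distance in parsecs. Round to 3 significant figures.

With baseline B (in AU) and parallax p (in arcsec), d = B/p parsecs.
d = 4.58 / 0.0489 = 93.661 pc.

93.7 pc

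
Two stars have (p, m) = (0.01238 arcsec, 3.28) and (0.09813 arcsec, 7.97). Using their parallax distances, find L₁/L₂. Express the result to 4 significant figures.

d₁ = 1/p₁ = 1/0.01238″ = 80.775 pc; d₂ = 1/p₂ = 1/0.09813″ = 10.191 pc.
M₁ = m₁ − 5 log₁₀ d₁ + 5 = 3.28 − 9.5364 + 5 = -1.2564.
M₂ = 7.97 − 5.0411 + 5 = 7.9289.
L₁/L₂ = 10^(0.4(M₂ − M₁)) = 10^(0.4 × 9.1853) = 10^3.67412 = 4721.9.

L₁/L₂ = 4722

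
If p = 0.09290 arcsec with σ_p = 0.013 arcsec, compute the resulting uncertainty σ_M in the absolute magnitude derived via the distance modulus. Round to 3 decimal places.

M = m − 5 log₁₀ d + 5 = m + 5 log₁₀ p + 5, so ∂M/∂p = 5/(p ln 10).
σ_M = (5/ln 10) · (σ_p/p) = 2.1715 × 0.013/0.09290 = 2.1715 × 0.13994 = 0.30388.

σ_M = 0.304 mag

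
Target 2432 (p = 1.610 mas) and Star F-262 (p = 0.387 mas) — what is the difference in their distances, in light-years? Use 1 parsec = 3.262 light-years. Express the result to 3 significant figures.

d_A = 1/0.001610″ = 621.12 pc; d_B = 1/0.0003870″ = 2584 pc.
|d_B − d_A| = |2584 − 621.12| = 1962.9 pc = 1962.9 × 3.262 ly = 6403 ly.

6400 ly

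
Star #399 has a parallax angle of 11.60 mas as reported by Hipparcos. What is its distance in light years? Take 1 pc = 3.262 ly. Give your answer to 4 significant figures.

p = 11.60 mas = 0.01160 arcsec.
d = 1/p = 1/0.01160 = 86.207 pc.
In light-years: 86.207 × 3.262 = 281.21 ly.

281.2 light years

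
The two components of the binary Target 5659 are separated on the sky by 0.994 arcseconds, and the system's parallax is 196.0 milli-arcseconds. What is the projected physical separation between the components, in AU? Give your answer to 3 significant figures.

d = 1/p = 1/0.1960″ = 5.102 pc.
At distance d (pc), an angle of θ arcsec spans θ·d AU: s = 0.994 × 5.102 = 5.0714 AU.

5.07 AU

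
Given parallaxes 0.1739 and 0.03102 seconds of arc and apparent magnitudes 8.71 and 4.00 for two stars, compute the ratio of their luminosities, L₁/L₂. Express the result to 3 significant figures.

L₁/L₂ = 0.000416

d₁ = 1/p₁ = 1/0.1739″ = 5.7504 pc; d₂ = 1/p₂ = 1/0.03102″ = 32.237 pc.
M₁ = m₁ − 5 log₁₀ d₁ + 5 = 8.71 − 3.7985 + 5 = 9.9115.
M₂ = 4.00 − 7.5418 + 5 = 1.4582.
L₁/L₂ = 10^(0.4(M₂ − M₁)) = 10^(0.4 × (-8.4533)) = 10^(-3.38132) = 0.0004156.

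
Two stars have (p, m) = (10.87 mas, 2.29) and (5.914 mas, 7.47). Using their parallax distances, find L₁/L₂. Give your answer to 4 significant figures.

d₁ = 1/p₁ = 1/0.01087″ = 91.996 pc; d₂ = 1/p₂ = 1/0.005914″ = 169.09 pc.
M₁ = m₁ − 5 log₁₀ d₁ + 5 = 2.29 − 9.8188 + 5 = -2.5288.
M₂ = 7.47 − 11.1406 + 5 = 1.3294.
L₁/L₂ = 10^(0.4(M₂ − M₁)) = 10^(0.4 × 3.8582) = 10^1.54328 = 34.937.

L₁/L₂ = 34.94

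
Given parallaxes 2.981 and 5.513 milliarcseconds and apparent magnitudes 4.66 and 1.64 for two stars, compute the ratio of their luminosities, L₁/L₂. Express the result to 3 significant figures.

L₁/L₂ = 0.212

d₁ = 1/p₁ = 1/0.002981″ = 335.46 pc; d₂ = 1/p₂ = 1/0.005513″ = 181.39 pc.
M₁ = m₁ − 5 log₁₀ d₁ + 5 = 4.66 − 12.6282 + 5 = -2.9682.
M₂ = 1.64 − 11.2931 + 5 = -4.6531.
L₁/L₂ = 10^(0.4(M₂ − M₁)) = 10^(0.4 × (-1.6849)) = 10^(-0.67396) = 0.21186.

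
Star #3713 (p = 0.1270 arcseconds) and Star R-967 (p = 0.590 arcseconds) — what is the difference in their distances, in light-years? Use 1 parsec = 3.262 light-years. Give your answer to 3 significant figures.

20.2 ly

d_A = 1/0.1270″ = 7.874 pc; d_B = 1/0.5900″ = 1.6949 pc.
|d_B − d_A| = |1.6949 − 7.874| = 6.1791 pc = 6.1791 × 3.262 ly = 20.156 ly.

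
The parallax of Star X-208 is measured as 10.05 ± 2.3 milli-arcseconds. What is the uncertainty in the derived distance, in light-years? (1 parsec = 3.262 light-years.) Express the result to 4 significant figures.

74.28 ly

d = 1/p, so σ_d = σ_p / p².
σ_d = 0.00230 / (0.01005)² = 0.00230 / 0.000101 = 22.772 pc = 22.772 × 3.262 ly = 74.282 ly.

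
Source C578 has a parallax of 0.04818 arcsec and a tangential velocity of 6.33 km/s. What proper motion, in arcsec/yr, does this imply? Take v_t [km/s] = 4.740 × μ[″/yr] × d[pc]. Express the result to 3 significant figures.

0.0643 arcsec/yr

d = 1/p = 1/0.04818″ = 20.756 pc.
μ = v_t / (4.74 d) = 6.33 / (4.74 × 20.756) = 6.33 / 98.383 = 0.06434 ″/yr.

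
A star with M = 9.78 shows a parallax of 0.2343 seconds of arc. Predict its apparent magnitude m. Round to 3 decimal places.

d = 1/p = 1/0.2343″ = 4.268 pc.
m − M = 5 log₁₀ d − 5 = 5 log₁₀(4.268) − 5 = 3.1511 − 5 = -1.8489.
m = M + (m − M) = 9.78 + (-1.8489) = 7.931.

m = 7.931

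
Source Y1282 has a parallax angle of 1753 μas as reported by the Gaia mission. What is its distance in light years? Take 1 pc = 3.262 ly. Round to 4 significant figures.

1861 light years

p = 1753 μas = 0.001753 arcsec.
d = 1/p = 1/0.001753 = 570.45 pc.
In light-years: 570.45 × 3.262 = 1860.8 ly.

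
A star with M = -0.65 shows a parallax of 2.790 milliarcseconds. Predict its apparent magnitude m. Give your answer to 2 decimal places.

m = 7.12

d = 1/p = 1/0.002790″ = 358.42 pc.
m − M = 5 log₁₀ d − 5 = 5 log₁₀(358.42) − 5 = 12.7720 − 5 = 7.7720.
m = M + (m − M) = -0.65 + 7.7720 = 7.12.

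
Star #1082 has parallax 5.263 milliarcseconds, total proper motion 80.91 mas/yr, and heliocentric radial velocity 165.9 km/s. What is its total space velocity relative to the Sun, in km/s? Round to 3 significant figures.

d = 1/p = 1/0.005263″ = 190.01 pc.
μ = 80.91 mas/yr = 0.08091 ″/yr.
v_t = 4.740 μ d = 4.740 × 0.08091 × 190.01 = 72.871 km/s.
v = √(v_r² + v_t²) = √(165.9² + 72.871²) = √32833 = 181.2 km/s.

181 km/s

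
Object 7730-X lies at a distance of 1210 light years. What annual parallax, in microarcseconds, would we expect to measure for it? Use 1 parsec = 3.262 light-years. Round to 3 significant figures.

d = 1210 ly ÷ 3.262 = 370.94 pc.
p = 1/d = 1/370.94 = 0.0026959 arcsec.
= 0.0026959 × 10⁶ = 2695.9 μas.

2700 μas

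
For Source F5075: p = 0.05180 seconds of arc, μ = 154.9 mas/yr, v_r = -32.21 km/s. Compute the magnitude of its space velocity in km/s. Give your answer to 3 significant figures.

d = 1/p = 1/0.05180″ = 19.305 pc.
μ = 154.9 mas/yr = 0.1549 ″/yr.
v_t = 4.740 μ d = 4.740 × 0.1549 × 19.305 = 14.174 km/s.
v = √(v_r² + v_t²) = √((-32.21)² + 14.174²) = √1238.39 = 35.191 km/s.

35.2 km/s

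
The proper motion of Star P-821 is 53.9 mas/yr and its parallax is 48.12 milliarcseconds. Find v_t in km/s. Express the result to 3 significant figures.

d = 1/p = 1/0.04812″ = 20.781 pc.
μ = 53.9 mas/yr = 0.0539 ″/yr.
v_t = 4.74 × μ × d = 4.74 × 0.0539 × 20.781 = 5.3093 km/s.

5.31 km/s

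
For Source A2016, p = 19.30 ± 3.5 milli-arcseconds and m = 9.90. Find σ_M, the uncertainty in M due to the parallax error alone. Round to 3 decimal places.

M = m − 5 log₁₀ d + 5 = m + 5 log₁₀ p + 5, so ∂M/∂p = 5/(p ln 10).
σ_M = (5/ln 10) · (σ_p/p) = 2.1715 × 3.5/19.30 = 2.1715 × 0.18135 = 0.3938.

σ_M = 0.394 mag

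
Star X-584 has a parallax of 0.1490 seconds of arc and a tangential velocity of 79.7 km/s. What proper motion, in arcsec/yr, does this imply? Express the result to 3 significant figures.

2.51 arcsec/yr

d = 1/p = 1/0.1490″ = 6.7114 pc.
μ = v_t / (4.74 d) = 79.7 / (4.74 × 6.7114) = 79.7 / 31.812 = 2.5053 ″/yr.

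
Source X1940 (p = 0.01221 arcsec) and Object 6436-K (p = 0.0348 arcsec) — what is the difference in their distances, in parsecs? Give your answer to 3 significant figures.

d_A = 1/0.01221″ = 81.9 pc; d_B = 1/0.03480″ = 28.736 pc.
|d_B − d_A| = |28.736 − 81.9| = 53.164 pc.

53.2 pc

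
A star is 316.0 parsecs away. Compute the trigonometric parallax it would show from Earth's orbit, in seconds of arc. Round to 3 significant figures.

p = 1/d = 1/316 = 0.0031646 arcsec.

0.00316 arcsec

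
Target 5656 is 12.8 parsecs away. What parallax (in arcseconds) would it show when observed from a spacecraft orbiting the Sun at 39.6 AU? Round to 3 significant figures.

3.09 arcsec

p (arcsec) = B (AU) / d (pc).
p = 39.6 / 12.8 = 3.0938 arcsec.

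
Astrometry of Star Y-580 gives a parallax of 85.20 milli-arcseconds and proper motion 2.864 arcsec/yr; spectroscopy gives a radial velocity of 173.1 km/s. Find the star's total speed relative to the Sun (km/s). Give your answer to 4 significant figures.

d = 1/p = 1/0.08520″ = 11.737 pc.
v_t = 4.740 μ d = 4.740 × 2.864 × 11.737 = 159.33 km/s.
v = √(v_r² + v_t²) = √(173.1² + 159.33²) = √55349.7 = 235.27 km/s.

235.3 km/s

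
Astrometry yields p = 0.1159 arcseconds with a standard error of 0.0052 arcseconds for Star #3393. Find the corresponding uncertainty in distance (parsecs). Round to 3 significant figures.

d = 1/p, so σ_d = σ_p / p².
σ_d = 0.00520 / (0.1159)² = 0.00520 / 0.013433 = 0.38711 pc.

0.387 pc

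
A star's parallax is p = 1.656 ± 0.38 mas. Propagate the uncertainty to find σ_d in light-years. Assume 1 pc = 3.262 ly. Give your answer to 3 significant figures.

452 ly

d = 1/p, so σ_d = σ_p / p².
σ_d = 0.000380 / (0.001656)² = 0.000380 / 0.0000027423 = 138.57 pc = 138.57 × 3.262 ly = 452.02 ly.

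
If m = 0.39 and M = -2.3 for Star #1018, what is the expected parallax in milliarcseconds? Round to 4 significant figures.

28.97 mas

m − M = 0.39 − (-2.3) = 2.69.
d = 10^((m−M)/5 + 1) = 10^1.538 = 34.514 pc.
p = 1/d = 1/34.514 = 0.028974 arcsec = 28.974 mas.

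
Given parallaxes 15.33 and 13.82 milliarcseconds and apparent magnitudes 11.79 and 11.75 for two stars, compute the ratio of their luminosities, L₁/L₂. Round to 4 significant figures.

d₁ = 1/p₁ = 1/0.01533″ = 65.232 pc; d₂ = 1/p₂ = 1/0.01382″ = 72.359 pc.
M₁ = m₁ − 5 log₁₀ d₁ + 5 = 11.79 − 9.0723 + 5 = 7.7177.
M₂ = 11.75 − 9.2975 + 5 = 7.4525.
L₁/L₂ = 10^(0.4(M₂ − M₁)) = 10^(0.4 × (-0.2652)) = 10^(-0.10608) = 0.78329.

L₁/L₂ = 0.7833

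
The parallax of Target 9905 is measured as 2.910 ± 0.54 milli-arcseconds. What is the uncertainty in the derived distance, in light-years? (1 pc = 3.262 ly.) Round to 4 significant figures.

d = 1/p, so σ_d = σ_p / p².
σ_d = 0.000540 / (0.002910)² = 0.000540 / 0.0000084681 = 63.769 pc = 63.769 × 3.262 ly = 208.01 ly.

208.0 ly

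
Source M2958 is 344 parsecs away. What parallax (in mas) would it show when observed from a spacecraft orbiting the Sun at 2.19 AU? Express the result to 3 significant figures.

p (arcsec) = B (AU) / d (pc).
p = 2.19 / 344 = 0.0063663 arcsec = 6.3663 mas.

6.37 mas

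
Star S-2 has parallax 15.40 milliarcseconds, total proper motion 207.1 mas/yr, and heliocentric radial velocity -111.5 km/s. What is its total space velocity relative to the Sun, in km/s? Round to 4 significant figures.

128.4 km/s

d = 1/p = 1/0.01540″ = 64.935 pc.
μ = 207.1 mas/yr = 0.2071 ″/yr.
v_t = 4.740 μ d = 4.740 × 0.2071 × 64.935 = 63.744 km/s.
v = √(v_r² + v_t²) = √((-111.5)² + 63.744²) = √16495.5 = 128.43 km/s.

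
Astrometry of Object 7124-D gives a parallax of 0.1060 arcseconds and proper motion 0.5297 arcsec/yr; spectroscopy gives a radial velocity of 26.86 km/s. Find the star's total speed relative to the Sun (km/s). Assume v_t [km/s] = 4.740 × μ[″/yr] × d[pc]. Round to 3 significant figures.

d = 1/p = 1/0.1060″ = 9.434 pc.
v_t = 4.740 μ d = 4.740 × 0.5297 × 9.434 = 23.687 km/s.
v = √(v_r² + v_t²) = √(26.86² + 23.687²) = √1282.53 = 35.812 km/s.

35.8 km/s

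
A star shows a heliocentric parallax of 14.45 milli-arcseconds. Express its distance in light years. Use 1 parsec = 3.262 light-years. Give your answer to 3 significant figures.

226 light years

p = 14.45 milli-arcseconds = 0.01445 arcsec.
d = 1/p = 1/0.01445 = 69.204 pc.
In light-years: 69.204 × 3.262 = 225.74 ly.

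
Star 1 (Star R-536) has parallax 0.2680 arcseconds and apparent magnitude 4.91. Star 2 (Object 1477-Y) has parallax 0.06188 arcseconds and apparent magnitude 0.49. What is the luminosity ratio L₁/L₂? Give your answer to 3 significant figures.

d₁ = 1/p₁ = 1/0.2680″ = 3.7313 pc; d₂ = 1/p₂ = 1/0.06188″ = 16.16 pc.
M₁ = m₁ − 5 log₁₀ d₁ + 5 = 4.91 − 2.8593 + 5 = 7.0507.
M₂ = 0.49 − 6.0422 + 5 = -0.5522.
L₁/L₂ = 10^(0.4(M₂ − M₁)) = 10^(0.4 × (-7.6029)) = 10^(-3.04116) = 0.00090958.

L₁/L₂ = 0.000910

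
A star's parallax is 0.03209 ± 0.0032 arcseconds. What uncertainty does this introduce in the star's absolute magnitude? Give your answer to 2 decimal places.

σ_M = 0.22 mag

M = m − 5 log₁₀ d + 5 = m + 5 log₁₀ p + 5, so ∂M/∂p = 5/(p ln 10).
σ_M = (5/ln 10) · (σ_p/p) = 2.1715 × 0.0032/0.03209 = 2.1715 × 0.09972 = 0.21654.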